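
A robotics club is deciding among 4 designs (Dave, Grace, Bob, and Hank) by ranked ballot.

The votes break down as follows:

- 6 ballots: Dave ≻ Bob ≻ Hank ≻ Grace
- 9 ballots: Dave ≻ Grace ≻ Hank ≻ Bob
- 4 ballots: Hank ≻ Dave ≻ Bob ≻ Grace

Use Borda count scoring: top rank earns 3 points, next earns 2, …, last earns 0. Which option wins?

Borda scores:
  Dave: 6·3 + 9·3 + 4·2 = 53
  Grace: 6·0 + 9·2 + 4·0 = 18
  Bob: 6·2 + 9·0 + 4·1 = 16
  Hank: 6·1 + 9·1 + 4·3 = 27
Dave has the highest total.

Dave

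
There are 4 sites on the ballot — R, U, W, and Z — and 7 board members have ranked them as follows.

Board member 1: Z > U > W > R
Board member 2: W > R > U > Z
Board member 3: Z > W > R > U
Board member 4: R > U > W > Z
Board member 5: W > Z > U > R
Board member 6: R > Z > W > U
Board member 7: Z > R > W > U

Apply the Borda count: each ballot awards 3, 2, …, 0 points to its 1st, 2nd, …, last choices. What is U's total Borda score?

6

Borda scores:
  R: 0 + 2 + 1 + 3 + 0 + 3 + 2 = 11
  U: 2 + 1 + 0 + 2 + 1 + 0 + 0 = 6
  W: 1 + 3 + 2 + 1 + 3 + 1 + 1 = 12
  Z: 3 + 0 + 3 + 0 + 2 + 2 + 3 = 13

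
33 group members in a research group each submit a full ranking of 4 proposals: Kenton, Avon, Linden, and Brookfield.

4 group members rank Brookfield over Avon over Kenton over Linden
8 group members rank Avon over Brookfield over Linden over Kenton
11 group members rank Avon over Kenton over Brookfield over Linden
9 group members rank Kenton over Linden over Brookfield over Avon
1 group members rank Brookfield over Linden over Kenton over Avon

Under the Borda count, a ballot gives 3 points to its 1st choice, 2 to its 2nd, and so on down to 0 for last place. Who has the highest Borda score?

Borda scores:
  Kenton: 4·1 + 8·0 + 11·2 + 9·3 + 1 = 54
  Avon: 4·2 + 8·3 + 11·3 + 9·0 + 0 = 65
  Linden: 4·0 + 8·1 + 11·0 + 9·2 + 2 = 28
  Brookfield: 4·3 + 8·2 + 11·1 + 9·1 + 3 = 51
Avon has the highest total.

Avon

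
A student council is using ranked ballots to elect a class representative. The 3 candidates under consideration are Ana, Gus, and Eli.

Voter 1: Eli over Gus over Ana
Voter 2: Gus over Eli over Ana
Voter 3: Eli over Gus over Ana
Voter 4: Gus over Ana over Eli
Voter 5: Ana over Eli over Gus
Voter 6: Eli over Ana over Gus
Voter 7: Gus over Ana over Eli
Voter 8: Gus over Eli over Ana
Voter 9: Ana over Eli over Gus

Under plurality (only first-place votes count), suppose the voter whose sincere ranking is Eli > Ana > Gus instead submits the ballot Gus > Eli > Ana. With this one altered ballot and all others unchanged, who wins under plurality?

Gus

First-place totals with the altered ballot: Ana 2, Gus 5, Eli 2.
The winner is unchanged: still Gus.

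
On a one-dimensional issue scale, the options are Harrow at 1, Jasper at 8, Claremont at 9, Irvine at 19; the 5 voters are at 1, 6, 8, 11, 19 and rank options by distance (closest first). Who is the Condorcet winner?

Jasper

With single-peaked preferences on a line, the Condorcet winner is the candidate closest to the median voter.
The median voter (position 8) is closest to Jasper at 8.
Check: Jasper vs Irvine — voters closer to Jasper: 4 of 5.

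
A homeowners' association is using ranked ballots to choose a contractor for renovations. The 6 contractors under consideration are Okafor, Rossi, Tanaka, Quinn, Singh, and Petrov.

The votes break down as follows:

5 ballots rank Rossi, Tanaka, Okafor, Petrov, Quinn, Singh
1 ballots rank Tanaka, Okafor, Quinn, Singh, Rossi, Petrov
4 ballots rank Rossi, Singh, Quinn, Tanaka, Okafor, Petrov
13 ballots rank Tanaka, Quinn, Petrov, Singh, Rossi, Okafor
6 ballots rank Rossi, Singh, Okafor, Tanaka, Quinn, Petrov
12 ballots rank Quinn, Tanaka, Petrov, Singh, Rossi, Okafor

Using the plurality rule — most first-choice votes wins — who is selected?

Rossi

First-place vote totals:
  Okafor: 0
  Rossi: 15
  Tanaka: 14
  Quinn: 12
  Singh: 0
  Petrov: 0
Rossi has the most first-place votes.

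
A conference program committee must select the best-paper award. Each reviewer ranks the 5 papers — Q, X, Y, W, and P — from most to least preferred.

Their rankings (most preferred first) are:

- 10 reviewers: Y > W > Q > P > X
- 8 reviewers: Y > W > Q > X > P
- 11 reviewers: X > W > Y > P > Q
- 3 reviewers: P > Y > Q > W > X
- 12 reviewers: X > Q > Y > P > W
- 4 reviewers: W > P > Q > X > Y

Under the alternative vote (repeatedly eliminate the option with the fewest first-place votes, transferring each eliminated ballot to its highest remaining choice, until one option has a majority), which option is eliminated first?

Q

Round 1: X 23, Y 18, W 4, P 3, Q 0. Q has the fewest and is eliminated.
Round 2: X 23, Y 18, W 4, P 3. P has the fewest and is eliminated.
Round 3: X 23, Y 21, W 4. W has the fewest and is eliminated.
Round 4: X 27, Y 21. X has a majority.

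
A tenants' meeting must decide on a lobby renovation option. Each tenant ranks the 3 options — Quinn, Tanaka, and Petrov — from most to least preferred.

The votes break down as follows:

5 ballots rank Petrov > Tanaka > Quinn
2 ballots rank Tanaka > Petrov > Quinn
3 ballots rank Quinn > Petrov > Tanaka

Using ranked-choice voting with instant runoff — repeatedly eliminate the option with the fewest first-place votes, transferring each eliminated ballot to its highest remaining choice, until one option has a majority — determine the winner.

Round 1: Petrov 5, Quinn 3, Tanaka 2. Tanaka has the fewest and is eliminated.
Round 2: Petrov 7, Quinn 3. Petrov has a majority.

Petrov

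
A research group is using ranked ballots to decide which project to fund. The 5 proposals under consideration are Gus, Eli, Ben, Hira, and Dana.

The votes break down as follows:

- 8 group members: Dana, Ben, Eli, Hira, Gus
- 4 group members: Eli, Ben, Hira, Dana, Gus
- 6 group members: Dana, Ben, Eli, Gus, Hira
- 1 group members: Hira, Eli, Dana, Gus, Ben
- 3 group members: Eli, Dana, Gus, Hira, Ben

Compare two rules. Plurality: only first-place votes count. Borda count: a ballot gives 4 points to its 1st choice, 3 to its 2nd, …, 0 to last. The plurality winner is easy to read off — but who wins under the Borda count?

Plurality first-place counts: Gus 0, Eli 7, Ben 0, Hira 1, Dana 14 → Dana.
Borda totals: Gus 13, Eli 59, Ben 54, Hira 23, Dana 71 → Dana.

Dana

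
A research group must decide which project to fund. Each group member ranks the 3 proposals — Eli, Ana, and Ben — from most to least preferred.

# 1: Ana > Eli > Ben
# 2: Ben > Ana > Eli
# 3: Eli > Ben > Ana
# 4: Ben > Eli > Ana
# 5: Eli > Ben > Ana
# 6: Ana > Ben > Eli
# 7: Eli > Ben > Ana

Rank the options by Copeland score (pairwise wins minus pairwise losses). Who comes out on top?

Pairwise results:
  Eli vs Ana: Eli wins 4–3.
  Eli vs Ben: Eli wins 4–3.
  Ana vs Ben: Ben wins 5–2.
Copeland scores (wins − losses):
  Eli: 2 − 0 = 2
  Ana: 0 − 2 = -2
  Ben: 1 − 1 = 0
Eli has the best Copeland score.

Eli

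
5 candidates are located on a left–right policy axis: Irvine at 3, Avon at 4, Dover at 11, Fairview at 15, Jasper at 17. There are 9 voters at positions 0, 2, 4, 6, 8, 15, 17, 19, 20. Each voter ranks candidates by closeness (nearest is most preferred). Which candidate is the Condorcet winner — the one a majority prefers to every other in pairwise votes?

With single-peaked preferences on a line, the Condorcet winner is the candidate closest to the median voter.
The median voter (position 8) is closest to Dover at 11.
Check: Dover vs Irvine — voters closer to Dover: 5 of 9.

Dover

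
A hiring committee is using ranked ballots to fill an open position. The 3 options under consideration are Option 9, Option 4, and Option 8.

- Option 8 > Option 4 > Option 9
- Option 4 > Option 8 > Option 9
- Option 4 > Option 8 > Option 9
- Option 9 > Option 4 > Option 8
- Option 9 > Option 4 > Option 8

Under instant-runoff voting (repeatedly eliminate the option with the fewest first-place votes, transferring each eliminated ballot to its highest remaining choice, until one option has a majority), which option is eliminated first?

Option 8

Round 1: Option 9 2, Option 4 2, Option 8 1. Option 8 has the fewest and is eliminated.
Round 2: Option 4 3, Option 9 2. Option 4 has a majority.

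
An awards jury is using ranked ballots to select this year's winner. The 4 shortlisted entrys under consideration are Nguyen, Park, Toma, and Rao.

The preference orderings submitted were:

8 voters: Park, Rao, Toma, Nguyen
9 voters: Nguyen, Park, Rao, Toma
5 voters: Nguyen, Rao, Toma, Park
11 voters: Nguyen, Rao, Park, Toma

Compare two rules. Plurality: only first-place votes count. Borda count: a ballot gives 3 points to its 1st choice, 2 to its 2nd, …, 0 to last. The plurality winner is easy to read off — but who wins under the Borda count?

Plurality first-place counts: Nguyen 25, Park 8, Toma 0, Rao 0 → Nguyen.
Borda totals: Nguyen 75, Park 53, Toma 13, Rao 57 → Nguyen.

Nguyen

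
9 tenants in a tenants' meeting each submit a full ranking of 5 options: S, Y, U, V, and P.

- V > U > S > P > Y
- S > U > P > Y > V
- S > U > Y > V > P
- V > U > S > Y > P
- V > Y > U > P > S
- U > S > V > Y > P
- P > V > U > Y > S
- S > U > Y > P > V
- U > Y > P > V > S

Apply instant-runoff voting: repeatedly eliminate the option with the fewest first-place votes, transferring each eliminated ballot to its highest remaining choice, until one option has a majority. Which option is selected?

Round 1: S 3, V 3, U 2, P 1, Y 0. Y has the fewest and is eliminated.
Round 2: S 3, V 3, U 2, P 1. P has the fewest and is eliminated.
Round 3: V 4, S 3, U 2. U has the fewest and is eliminated.
Round 4: V 5, S 4. V has a majority.

V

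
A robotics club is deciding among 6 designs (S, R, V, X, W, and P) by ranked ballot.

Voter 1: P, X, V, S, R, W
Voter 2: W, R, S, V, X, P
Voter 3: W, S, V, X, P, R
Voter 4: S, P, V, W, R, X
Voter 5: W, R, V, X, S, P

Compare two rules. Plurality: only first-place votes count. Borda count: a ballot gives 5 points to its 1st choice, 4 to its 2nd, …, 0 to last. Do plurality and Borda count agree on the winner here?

Plurality first-place counts: S 1, R 0, V 0, X 0, W 3, P 1 → W.
Borda totals: S 15, R 10, V 14, X 9, W 17, P 10 → W.
The two rules agree on W.

Yes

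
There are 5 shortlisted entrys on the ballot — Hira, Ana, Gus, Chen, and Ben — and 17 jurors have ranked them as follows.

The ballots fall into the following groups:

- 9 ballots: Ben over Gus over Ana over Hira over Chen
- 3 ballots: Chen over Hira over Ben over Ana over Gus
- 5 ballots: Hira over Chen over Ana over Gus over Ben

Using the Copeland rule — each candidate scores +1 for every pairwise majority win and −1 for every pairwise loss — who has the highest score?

Ben

Pairwise results:
  Hira vs Ana: Ana wins 9–8.
  Hira vs Gus: Gus wins 9–8.
  Hira vs Chen: Hira wins 14–3.
  Hira vs Ben: Ben wins 9–8.
  Ana vs Gus: Gus wins 9–8.
  Ana vs Chen: Ana wins 9–8.
  Ana vs Ben: Ben wins 12–5.
  Gus vs Chen: Gus wins 9–8.
  Gus vs Ben: Ben wins 12–5.
  Chen vs Ben: Ben wins 9–8.
Copeland scores (wins − losses):
  Hira: 1 − 3 = -2
  Ana: 2 − 2 = 0
  Gus: 3 − 1 = 2
  Chen: 0 − 4 = -4
  Ben: 4 − 0 = 4
Ben has the best Copeland score.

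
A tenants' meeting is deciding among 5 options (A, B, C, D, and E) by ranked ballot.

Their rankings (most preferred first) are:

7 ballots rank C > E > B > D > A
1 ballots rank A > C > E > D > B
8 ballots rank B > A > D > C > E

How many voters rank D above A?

7

Ballots ranking D above A: 7.
Ballots ranking A above D: 1+8 = 9.
So 7 of 16 voters prefer D to A.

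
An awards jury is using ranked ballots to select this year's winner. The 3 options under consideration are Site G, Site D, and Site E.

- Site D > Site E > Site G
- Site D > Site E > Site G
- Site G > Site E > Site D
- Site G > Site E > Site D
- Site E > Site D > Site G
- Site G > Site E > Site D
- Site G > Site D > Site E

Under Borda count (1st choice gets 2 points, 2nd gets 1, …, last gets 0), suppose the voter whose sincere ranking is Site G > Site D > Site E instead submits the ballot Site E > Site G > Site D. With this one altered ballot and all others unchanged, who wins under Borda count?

Borda totals with the altered ballot: Site G 7, Site D 5, Site E 9.
The switch changes the winner from Site G to Site E.

Site E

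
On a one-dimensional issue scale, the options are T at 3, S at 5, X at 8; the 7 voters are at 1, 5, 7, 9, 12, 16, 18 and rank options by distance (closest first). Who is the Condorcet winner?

X

With single-peaked preferences on a line, the Condorcet winner is the candidate closest to the median voter.
The median voter (position 9) is closest to X at 8.
Check: X vs T — voters closer to X: 5 of 7.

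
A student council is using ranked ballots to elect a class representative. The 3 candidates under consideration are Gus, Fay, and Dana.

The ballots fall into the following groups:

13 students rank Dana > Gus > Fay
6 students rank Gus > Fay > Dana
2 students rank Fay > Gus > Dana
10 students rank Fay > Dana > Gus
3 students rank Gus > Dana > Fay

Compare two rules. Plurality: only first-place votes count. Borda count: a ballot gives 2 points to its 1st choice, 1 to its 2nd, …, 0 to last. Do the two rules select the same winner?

Plurality first-place counts: Gus 9, Fay 12, Dana 13 → Dana.
Borda totals: Gus 33, Fay 30, Dana 39 → Dana.
The two rules agree on Dana.

Yes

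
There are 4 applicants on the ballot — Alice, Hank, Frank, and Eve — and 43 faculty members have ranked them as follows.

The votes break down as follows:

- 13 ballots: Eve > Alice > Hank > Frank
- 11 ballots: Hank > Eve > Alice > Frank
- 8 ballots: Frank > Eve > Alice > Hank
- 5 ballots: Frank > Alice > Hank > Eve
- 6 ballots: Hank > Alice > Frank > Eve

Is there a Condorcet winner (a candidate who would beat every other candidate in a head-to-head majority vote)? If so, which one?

There is no Condorcet winner

Head-to-head results (43 voters total):
Alice vs Hank: Alice wins 26–17.
Alice vs Frank: Alice wins 30–13.
Alice vs Eve: Eve wins 32–11.
Hank vs Frank: Hank wins 30–13.
Hank vs Eve: Hank wins 22–21.
Frank vs Eve: Eve wins 24–19.
No candidate beats all others: Alice beats Hank beats Eve beats Alice, a majority cycle.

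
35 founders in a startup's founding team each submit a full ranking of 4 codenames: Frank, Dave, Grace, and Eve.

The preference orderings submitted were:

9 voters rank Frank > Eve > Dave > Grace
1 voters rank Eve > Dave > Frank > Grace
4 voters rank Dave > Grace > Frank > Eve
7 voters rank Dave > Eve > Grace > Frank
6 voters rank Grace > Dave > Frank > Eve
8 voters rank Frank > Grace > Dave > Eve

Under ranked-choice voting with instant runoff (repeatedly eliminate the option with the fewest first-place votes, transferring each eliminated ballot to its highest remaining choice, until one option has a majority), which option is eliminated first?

Eve

Round 1: Frank 17, Dave 11, Grace 6, Eve 1. Eve has the fewest and is eliminated.
Round 2: Frank 17, Dave 12, Grace 6. Grace has the fewest and is eliminated.
Round 3: Dave 18, Frank 17. Dave has a majority.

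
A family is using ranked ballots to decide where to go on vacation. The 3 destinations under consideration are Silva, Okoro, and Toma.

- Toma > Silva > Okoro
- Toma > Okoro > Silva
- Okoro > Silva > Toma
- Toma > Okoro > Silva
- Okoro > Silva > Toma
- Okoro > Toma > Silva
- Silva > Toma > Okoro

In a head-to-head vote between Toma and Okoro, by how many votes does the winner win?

1

Ballots ranking Toma above Okoro: 4.
Ballots ranking Okoro above Toma: 3.
Toma wins 4–3, a margin of 1.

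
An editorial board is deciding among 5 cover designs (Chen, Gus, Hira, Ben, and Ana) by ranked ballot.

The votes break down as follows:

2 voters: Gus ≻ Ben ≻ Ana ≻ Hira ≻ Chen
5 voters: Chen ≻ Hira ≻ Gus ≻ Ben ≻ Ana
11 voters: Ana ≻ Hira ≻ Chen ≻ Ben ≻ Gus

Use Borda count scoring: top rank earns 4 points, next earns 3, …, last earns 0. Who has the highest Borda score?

Borda scores:
  Chen: 2·0 + 5·4 + 11·2 = 42
  Gus: 2·4 + 5·2 + 11·0 = 18
  Hira: 2·1 + 5·3 + 11·3 = 50
  Ben: 2·3 + 5·1 + 11·1 = 22
  Ana: 2·2 + 5·0 + 11·4 = 48
Hira has the highest total.

Hira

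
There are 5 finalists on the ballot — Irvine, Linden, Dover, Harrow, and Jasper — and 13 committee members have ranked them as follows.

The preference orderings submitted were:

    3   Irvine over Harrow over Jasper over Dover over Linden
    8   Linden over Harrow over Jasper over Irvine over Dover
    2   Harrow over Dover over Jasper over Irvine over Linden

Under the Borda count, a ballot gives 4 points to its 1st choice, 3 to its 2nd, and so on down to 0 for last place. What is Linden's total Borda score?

Borda scores:
  Irvine: 3·4 + 8·1 + 2·1 = 22
  Linden: 3·0 + 8·4 + 2·0 = 32
  Dover: 3·1 + 8·0 + 2·3 = 9
  Harrow: 3·3 + 8·3 + 2·4 = 41
  Jasper: 3·2 + 8·2 + 2·2 = 26

32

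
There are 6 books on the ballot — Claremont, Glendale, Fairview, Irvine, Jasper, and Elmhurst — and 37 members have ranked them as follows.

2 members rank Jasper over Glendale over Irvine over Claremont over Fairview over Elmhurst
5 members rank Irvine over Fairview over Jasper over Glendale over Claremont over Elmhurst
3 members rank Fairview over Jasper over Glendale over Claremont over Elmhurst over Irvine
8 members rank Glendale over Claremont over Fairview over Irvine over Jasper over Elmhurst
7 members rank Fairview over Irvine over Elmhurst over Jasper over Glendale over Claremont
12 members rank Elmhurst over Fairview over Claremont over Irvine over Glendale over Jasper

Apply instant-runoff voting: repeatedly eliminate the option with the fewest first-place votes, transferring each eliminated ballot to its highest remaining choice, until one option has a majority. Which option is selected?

Fairview

Round 1: Elmhurst 12, Fairview 10, Glendale 8, Irvine 5, Jasper 2, Claremont 0. Claremont has the fewest and is eliminated.
Round 2: Elmhurst 12, Fairview 10, Glendale 8, Irvine 5, Jasper 2. Jasper has the fewest and is eliminated.
Round 3: Elmhurst 12, Glendale 10, Fairview 10, Irvine 5. Irvine has the fewest and is eliminated.
Round 4: Fairview 15, Elmhurst 12, Glendale 10. Glendale has the fewest and is eliminated.
Round 5: Fairview 25, Elmhurst 12. Fairview has a majority.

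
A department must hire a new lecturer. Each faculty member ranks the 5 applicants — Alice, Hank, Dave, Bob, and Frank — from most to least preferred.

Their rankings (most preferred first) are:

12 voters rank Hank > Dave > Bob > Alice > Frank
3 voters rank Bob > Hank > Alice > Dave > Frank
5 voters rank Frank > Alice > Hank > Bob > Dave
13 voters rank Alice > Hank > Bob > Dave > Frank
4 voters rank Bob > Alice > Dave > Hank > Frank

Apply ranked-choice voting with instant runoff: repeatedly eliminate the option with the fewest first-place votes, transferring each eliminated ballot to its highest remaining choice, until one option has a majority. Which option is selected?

Alice

Round 1: Alice 13, Hank 12, Bob 7, Frank 5, Dave 0. Dave has the fewest and is eliminated.
Round 2: Alice 13, Hank 12, Bob 7, Frank 5. Frank has the fewest and is eliminated.
Round 3: Alice 18, Hank 12, Bob 7. Bob has the fewest and is eliminated.
Round 4: Alice 22, Hank 15. Alice has a majority.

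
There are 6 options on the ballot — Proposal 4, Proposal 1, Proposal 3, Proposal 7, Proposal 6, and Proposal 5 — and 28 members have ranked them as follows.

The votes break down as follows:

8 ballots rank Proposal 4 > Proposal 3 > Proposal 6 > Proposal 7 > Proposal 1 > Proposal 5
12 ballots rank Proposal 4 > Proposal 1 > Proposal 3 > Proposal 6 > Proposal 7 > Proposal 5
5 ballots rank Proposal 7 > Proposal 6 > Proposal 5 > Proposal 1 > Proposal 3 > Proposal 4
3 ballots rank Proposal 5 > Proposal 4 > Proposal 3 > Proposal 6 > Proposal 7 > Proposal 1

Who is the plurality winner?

First-place vote totals:
  Proposal 4: 20
  Proposal 1: 0
  Proposal 3: 0
  Proposal 7: 5
  Proposal 6: 0
  Proposal 5: 3
Proposal 4 has the most first-place votes.

Proposal 4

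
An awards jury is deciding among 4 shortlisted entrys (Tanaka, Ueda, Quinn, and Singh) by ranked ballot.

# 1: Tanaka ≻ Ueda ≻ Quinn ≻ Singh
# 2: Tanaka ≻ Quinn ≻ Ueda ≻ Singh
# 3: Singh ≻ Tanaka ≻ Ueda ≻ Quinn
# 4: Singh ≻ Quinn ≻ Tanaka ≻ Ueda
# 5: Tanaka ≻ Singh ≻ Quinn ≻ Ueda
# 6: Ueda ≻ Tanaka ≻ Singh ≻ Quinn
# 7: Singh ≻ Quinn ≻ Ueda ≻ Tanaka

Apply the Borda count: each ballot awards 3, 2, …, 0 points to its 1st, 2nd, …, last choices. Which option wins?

Tanaka

Borda scores:
  Tanaka: 3 + 3 + 2 + 1 + 3 + 2 + 0 = 14
  Ueda: 2 + 1 + 1 + 0 + 0 + 3 + 1 = 8
  Quinn: 1 + 2 + 0 + 2 + 1 + 0 + 2 = 8
  Singh: 0 + 0 + 3 + 3 + 2 + 1 + 3 = 12
Tanaka has the highest total.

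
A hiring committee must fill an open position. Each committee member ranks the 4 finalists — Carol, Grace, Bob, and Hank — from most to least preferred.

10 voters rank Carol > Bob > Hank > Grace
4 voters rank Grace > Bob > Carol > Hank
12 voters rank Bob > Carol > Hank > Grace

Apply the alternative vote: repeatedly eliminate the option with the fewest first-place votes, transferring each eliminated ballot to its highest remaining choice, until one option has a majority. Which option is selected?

Round 1: Bob 12, Carol 10, Grace 4, Hank 0. Hank has the fewest and is eliminated.
Round 2: Bob 12, Carol 10, Grace 4. Grace has the fewest and is eliminated.
Round 3: Bob 16, Carol 10. Bob has a majority.

Bob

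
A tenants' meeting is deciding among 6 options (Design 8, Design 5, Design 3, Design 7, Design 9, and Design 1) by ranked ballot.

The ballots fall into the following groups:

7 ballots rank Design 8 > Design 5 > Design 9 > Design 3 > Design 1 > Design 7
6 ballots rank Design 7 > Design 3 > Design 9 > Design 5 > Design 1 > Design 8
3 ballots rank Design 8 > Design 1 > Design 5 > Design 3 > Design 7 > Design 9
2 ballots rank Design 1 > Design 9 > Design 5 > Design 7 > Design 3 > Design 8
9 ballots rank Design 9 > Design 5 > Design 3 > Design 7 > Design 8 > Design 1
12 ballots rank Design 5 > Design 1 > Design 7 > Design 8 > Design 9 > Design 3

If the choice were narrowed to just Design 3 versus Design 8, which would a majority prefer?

Design 8

Ballots ranking Design 3 above Design 8: 6+2+9 = 17.
Ballots ranking Design 8 above Design 3: 7+3+12 = 22.
Design 8 wins the head-to-head, 22–17.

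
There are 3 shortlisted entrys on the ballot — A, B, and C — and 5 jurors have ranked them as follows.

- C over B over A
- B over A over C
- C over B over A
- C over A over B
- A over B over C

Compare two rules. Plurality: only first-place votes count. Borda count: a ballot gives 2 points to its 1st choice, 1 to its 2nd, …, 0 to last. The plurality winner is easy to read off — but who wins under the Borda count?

Plurality first-place counts: A 1, B 1, C 3 → C.
Borda totals: A 4, B 5, C 6 → C.

C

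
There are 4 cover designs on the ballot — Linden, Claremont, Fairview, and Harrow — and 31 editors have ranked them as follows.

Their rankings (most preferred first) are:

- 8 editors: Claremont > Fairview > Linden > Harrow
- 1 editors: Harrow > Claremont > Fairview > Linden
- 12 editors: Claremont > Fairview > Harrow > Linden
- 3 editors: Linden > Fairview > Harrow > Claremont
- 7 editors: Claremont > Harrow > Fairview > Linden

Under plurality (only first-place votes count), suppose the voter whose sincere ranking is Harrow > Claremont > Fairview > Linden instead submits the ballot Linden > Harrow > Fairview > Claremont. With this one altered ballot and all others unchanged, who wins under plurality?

First-place totals with the altered ballot: Linden 4, Claremont 27, Fairview 0, Harrow 0.
The winner is unchanged: still Claremont.

Claremont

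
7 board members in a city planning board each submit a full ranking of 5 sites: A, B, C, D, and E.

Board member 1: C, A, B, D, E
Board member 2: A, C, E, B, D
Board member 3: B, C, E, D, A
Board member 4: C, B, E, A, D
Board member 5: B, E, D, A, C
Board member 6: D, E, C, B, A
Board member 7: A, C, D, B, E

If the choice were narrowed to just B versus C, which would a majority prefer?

Ballots ranking B above C: 2.
Ballots ranking C above B: 5.
C wins the head-to-head, 5–2.

C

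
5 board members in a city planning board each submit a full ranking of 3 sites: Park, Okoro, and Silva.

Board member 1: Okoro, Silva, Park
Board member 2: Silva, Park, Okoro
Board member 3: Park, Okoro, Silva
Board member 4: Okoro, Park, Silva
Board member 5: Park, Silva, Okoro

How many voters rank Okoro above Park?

2

Ballots ranking Okoro above Park: 2.
Ballots ranking Park above Okoro: 3.
So 2 of 5 voters prefer Okoro to Park.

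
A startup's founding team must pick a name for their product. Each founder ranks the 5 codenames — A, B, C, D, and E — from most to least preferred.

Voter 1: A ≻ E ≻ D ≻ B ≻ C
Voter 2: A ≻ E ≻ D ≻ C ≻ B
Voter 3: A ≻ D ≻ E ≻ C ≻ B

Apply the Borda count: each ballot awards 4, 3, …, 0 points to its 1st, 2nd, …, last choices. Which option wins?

Borda scores:
  A: 4 + 4 + 4 = 12
  B: 1 + 0 + 0 = 1
  C: 0 + 1 + 1 = 2
  D: 2 + 2 + 3 = 7
  E: 3 + 3 + 2 = 8
A has the highest total.

A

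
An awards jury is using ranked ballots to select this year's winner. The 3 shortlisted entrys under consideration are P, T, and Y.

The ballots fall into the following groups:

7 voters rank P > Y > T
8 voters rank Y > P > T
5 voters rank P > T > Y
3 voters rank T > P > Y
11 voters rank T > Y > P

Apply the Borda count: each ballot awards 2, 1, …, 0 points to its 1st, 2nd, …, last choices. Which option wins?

P

Borda scores:
  P: 7·2 + 8·1 + 5·2 + 3·1 + 11·0 = 35
  T: 7·0 + 8·0 + 5·1 + 3·2 + 11·2 = 33
  Y: 7·1 + 8·2 + 5·0 + 3·0 + 11·1 = 34
P has the highest total.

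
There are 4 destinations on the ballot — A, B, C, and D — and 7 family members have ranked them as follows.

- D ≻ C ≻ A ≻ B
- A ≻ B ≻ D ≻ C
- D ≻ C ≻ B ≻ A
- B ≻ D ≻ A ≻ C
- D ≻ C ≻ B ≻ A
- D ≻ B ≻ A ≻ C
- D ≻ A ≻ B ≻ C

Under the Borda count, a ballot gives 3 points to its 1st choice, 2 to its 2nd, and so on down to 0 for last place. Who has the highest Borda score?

Borda scores:
  A: 1 + 3 + 0 + 1 + 0 + 1 + 2 = 8
  B: 0 + 2 + 1 + 3 + 1 + 2 + 1 = 10
  C: 2 + 0 + 2 + 0 + 2 + 0 + 0 = 6
  D: 3 + 1 + 3 + 2 + 3 + 3 + 3 = 18
D has the highest total.

D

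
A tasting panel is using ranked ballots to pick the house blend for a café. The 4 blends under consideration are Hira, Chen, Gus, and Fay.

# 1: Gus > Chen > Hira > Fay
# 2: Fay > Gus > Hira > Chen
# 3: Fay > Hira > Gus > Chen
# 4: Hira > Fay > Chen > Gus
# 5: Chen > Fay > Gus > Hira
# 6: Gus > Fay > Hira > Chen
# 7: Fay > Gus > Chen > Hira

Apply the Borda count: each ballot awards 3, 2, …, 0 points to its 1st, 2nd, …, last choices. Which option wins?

Fay

Borda scores:
  Hira: 1 + 1 + 2 + 3 + 0 + 1 + 0 = 8
  Chen: 2 + 0 + 0 + 1 + 3 + 0 + 1 = 7
  Gus: 3 + 2 + 1 + 0 + 1 + 3 + 2 = 12
  Fay: 0 + 3 + 3 + 2 + 2 + 2 + 3 = 15
Fay has the highest total.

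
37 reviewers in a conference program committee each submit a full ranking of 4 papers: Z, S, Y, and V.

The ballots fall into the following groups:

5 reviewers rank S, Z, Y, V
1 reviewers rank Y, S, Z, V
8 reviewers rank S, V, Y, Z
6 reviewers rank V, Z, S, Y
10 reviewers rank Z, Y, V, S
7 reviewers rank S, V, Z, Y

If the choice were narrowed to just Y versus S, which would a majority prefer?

Ballots ranking Y above S: 1+10 = 11.
Ballots ranking S above Y: 5+8+6+7 = 26.
S wins the head-to-head, 26–11.

S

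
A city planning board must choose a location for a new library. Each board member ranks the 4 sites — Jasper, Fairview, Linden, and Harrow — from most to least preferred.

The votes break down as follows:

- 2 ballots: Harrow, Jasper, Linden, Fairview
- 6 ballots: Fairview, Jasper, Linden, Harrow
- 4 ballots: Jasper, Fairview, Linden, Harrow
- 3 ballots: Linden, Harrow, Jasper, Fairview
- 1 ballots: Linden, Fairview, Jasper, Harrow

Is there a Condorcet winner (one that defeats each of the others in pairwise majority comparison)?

Yes

Head-to-head results (16 voters total):
Jasper vs Fairview: Jasper wins 9–7.
Jasper vs Linden: Jasper wins 12–4.
Jasper vs Harrow: Jasper wins 11–5.
Fairview vs Linden: Fairview wins 10–6.
Fairview vs Harrow: Fairview wins 11–5.
Linden vs Harrow: Linden wins 14–2.
Jasper beats each rival — Fairview (9–7), Linden (12–4), Harrow (11–5) — so Jasper is the Condorcet winner.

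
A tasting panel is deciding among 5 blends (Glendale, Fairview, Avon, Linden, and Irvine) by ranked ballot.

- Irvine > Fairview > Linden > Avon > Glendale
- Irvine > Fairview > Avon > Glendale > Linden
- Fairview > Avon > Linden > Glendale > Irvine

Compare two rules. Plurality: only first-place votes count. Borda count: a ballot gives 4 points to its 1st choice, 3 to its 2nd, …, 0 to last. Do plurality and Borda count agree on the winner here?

Plurality first-place counts: Glendale 0, Fairview 1, Avon 0, Linden 0, Irvine 2 → Irvine.
Borda totals: Glendale 2, Fairview 10, Avon 6, Linden 4, Irvine 8 → Fairview.
The two rules disagree: plurality picks Irvine, Borda picks Fairview.

No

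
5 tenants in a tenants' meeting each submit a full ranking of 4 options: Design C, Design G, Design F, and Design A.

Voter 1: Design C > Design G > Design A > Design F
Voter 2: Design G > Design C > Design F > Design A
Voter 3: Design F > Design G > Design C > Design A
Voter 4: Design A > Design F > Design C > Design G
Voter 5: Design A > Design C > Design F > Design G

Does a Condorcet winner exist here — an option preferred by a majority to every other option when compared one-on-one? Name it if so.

Head-to-head results (5 voters total):
Design C vs Design G: Design C wins 3–2.
Design C vs Design F: Design C wins 3–2.
Design C vs Design A: Design C wins 3–2.
Design G vs Design F: Design F wins 3–2.
Design G vs Design A: Design G wins 3–2.
Design F vs Design A: Design A wins 3–2.
Design C beats each rival — Design G (3–2), Design F (3–2), Design A (3–2) — so Design C is the Condorcet winner.

Design C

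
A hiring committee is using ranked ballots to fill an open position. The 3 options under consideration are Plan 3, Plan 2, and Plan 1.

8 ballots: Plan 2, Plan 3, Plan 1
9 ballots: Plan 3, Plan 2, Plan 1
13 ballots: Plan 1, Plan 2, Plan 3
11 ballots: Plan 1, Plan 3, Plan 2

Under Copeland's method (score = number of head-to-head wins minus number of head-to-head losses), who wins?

Plan 1

Pairwise results:
  Plan 3 vs Plan 2: Plan 2 wins 21–20.
  Plan 3 vs Plan 1: Plan 1 wins 24–17.
  Plan 2 vs Plan 1: Plan 1 wins 24–17.
Copeland scores (wins − losses):
  Plan 3: 0 − 2 = -2
  Plan 2: 1 − 1 = 0
  Plan 1: 2 − 0 = 2
Plan 1 has the best Copeland score.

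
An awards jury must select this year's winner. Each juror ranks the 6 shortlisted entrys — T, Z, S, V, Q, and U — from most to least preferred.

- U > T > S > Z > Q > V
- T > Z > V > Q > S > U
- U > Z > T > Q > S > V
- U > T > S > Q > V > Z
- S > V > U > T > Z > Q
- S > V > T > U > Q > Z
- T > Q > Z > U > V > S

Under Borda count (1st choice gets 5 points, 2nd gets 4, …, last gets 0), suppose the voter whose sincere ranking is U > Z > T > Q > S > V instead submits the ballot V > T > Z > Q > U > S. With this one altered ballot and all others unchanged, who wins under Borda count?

Borda totals with the altered ballot: T 27, Z 13, S 17, V 18, Q 12, U 18.
The winner is unchanged: still T.

T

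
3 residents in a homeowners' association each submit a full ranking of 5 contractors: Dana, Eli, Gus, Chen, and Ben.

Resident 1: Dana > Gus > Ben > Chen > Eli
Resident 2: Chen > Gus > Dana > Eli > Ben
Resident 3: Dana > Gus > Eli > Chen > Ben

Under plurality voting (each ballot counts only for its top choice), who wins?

Dana

First-place vote totals:
  Dana: 2
  Eli: 0
  Gus: 0
  Chen: 1
  Ben: 0
Dana has the most first-place votes.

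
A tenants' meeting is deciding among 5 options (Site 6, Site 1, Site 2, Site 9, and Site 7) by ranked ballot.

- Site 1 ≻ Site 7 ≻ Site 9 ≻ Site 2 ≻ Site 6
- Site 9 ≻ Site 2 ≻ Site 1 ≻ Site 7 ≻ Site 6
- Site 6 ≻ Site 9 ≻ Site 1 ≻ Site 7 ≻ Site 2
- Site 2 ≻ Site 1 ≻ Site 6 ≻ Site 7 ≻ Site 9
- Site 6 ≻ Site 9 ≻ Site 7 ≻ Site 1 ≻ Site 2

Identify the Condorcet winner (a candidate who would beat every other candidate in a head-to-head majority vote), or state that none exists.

Head-to-head results (5 voters total):
Site 6 vs Site 1: Site 1 wins 3–2.
Site 6 vs Site 2: Site 2 wins 3–2.
Site 6 vs Site 9: Site 6 wins 3–2.
Site 6 vs Site 7: Site 6 wins 3–2.
Site 1 vs Site 2: Site 1 wins 3–2.
Site 1 vs Site 9: Site 9 wins 3–2.
Site 1 vs Site 7: Site 1 wins 4–1.
Site 2 vs Site 9: Site 9 wins 4–1.
Site 2 vs Site 7: Site 7 wins 3–2.
Site 9 vs Site 7: Site 9 wins 3–2.
No candidate beats all others: Site 6 beats Site 9 beats Site 1 beats Site 6, a majority cycle.

There is no Condorcet winner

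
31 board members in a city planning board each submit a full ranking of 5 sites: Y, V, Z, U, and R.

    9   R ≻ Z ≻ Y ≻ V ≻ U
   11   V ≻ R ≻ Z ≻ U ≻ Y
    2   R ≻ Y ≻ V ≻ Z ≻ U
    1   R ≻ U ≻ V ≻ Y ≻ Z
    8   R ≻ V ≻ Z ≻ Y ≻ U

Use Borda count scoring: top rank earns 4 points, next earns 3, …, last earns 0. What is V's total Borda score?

83

Borda scores:
  Y: 9·2 + 11·0 + 2·3 + 1 + 8·1 = 33
  V: 9·1 + 11·4 + 2·2 + 2 + 8·3 = 83
  Z: 9·3 + 11·2 + 2·1 + 0 + 8·2 = 67
  U: 9·0 + 11·1 + 2·0 + 3 + 8·0 = 14
  R: 9·4 + 11·3 + 2·4 + 4 + 8·4 = 113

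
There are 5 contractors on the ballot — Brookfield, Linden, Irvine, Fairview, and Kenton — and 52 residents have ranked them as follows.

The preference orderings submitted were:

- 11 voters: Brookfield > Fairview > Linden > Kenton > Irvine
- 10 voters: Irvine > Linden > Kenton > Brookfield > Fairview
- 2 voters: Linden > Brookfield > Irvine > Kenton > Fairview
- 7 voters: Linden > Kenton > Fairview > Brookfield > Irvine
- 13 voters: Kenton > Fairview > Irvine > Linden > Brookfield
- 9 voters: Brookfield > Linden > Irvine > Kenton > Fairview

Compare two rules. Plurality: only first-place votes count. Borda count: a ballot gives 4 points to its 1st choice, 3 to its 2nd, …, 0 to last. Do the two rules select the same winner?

Plurality first-place counts: Brookfield 20, Linden 9, Irvine 10, Fairview 0, Kenton 13 → Brookfield.
Borda totals: Brookfield 103, Linden 128, Irvine 88, Fairview 86, Kenton 115 → Linden.
The two rules disagree: plurality picks Brookfield, Borda picks Linden.

No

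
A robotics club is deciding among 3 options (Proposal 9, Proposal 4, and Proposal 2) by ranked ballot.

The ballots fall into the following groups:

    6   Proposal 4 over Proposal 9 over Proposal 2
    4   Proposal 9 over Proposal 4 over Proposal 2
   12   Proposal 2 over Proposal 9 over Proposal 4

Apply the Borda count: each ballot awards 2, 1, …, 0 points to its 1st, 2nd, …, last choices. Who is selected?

Borda scores:
  Proposal 9: 6·1 + 4·2 + 12·1 = 26
  Proposal 4: 6·2 + 4·1 + 12·0 = 16
  Proposal 2: 6·0 + 4·0 + 12·2 = 24
Proposal 9 has the highest total.

Proposal 9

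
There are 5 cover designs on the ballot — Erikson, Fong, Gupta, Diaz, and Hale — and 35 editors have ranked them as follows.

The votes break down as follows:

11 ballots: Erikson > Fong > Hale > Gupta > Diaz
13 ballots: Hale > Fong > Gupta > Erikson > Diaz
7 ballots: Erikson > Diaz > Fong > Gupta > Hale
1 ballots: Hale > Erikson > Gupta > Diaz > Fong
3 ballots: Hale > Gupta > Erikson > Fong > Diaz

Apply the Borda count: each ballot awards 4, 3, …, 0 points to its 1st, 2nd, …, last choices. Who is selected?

Erikson

Borda scores:
  Erikson: 11·4 + 13·1 + 7·4 + 3 + 3·2 = 94
  Fong: 11·3 + 13·3 + 7·2 + 0 + 3·1 = 89
  Gupta: 11·1 + 13·2 + 7·1 + 2 + 3·3 = 55
  Diaz: 11·0 + 13·0 + 7·3 + 1 + 3·0 = 22
  Hale: 11·2 + 13·4 + 7·0 + 4 + 3·4 = 90
Erikson has the highest total.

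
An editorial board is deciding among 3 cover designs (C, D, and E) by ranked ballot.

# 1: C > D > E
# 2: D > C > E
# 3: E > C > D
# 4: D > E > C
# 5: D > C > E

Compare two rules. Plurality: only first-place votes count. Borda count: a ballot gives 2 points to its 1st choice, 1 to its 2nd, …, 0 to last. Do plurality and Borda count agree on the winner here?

Yes

Plurality first-place counts: C 1, D 3, E 1 → D.
Borda totals: C 5, D 7, E 3 → D.
The two rules agree on D.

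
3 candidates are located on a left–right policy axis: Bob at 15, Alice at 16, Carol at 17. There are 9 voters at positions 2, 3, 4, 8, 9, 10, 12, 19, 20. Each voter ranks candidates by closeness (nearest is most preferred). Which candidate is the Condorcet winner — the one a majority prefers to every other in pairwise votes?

With single-peaked preferences on a line, the Condorcet winner is the candidate closest to the median voter.
The median voter (position 9) is closest to Bob at 15.
Check: Bob vs Alice — voters closer to Bob: 7 of 9.

Bob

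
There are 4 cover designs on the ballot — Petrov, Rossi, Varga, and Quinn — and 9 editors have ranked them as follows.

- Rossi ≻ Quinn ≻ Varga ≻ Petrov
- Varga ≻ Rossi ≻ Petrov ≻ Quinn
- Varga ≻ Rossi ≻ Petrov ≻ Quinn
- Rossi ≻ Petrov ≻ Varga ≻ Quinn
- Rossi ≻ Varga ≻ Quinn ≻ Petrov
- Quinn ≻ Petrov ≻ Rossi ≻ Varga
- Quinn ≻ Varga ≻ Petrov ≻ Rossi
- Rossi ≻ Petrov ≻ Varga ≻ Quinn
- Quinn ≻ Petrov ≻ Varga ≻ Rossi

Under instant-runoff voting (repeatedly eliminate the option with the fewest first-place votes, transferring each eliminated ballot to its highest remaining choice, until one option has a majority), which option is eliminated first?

Petrov

Round 1: Rossi 4, Quinn 3, Varga 2, Petrov 0. Petrov has the fewest and is eliminated.
Round 2: Rossi 4, Quinn 3, Varga 2. Varga has the fewest and is eliminated.
Round 3: Rossi 6, Quinn 3. Rossi has a majority.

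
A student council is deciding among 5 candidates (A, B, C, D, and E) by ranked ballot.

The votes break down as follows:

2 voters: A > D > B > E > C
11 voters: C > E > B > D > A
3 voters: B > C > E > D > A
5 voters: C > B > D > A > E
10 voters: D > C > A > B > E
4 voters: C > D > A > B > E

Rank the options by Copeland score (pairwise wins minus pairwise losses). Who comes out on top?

Pairwise results:
  A vs B: B wins 19–16.
  A vs C: C wins 33–2.
  A vs D: D wins 33–2.
  A vs E: A wins 21–14.
  B vs C: C wins 30–5.
  B vs D: B wins 19–16.
  B vs E: B wins 24–11.
  C vs D: C wins 23–12.
  C vs E: C wins 33–2.
  D vs E: D wins 21–14.
Copeland scores (wins − losses):
  A: 1 − 3 = -2
  B: 3 − 1 = 2
  C: 4 − 0 = 4
  D: 2 − 2 = 0
  E: 0 − 4 = -4
C has the best Copeland score.

C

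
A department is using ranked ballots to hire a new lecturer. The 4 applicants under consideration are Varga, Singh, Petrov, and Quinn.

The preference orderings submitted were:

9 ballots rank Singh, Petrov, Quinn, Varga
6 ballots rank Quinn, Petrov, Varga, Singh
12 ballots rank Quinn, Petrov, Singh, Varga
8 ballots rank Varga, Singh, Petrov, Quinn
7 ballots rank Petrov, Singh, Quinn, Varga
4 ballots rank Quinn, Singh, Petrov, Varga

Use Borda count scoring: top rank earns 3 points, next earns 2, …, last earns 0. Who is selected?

Borda scores:
  Varga: 9·0 + 6·1 + 12·0 + 8·3 + 7·0 + 4·0 = 30
  Singh: 9·3 + 6·0 + 12·1 + 8·2 + 7·2 + 4·2 = 77
  Petrov: 9·2 + 6·2 + 12·2 + 8·1 + 7·3 + 4·1 = 87
  Quinn: 9·1 + 6·3 + 12·3 + 8·0 + 7·1 + 4·3 = 82
Petrov has the highest total.

Petrov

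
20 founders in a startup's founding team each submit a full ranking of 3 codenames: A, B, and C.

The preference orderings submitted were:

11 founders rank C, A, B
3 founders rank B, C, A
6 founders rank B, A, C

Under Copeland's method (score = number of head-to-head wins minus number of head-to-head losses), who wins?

C

Pairwise results:
  A vs B: A wins 11–9.
  A vs C: C wins 14–6.
  B vs C: C wins 11–9.
Copeland scores (wins − losses):
  A: 1 − 1 = 0
  B: 0 − 2 = -2
  C: 2 − 0 = 2
C has the best Copeland score.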